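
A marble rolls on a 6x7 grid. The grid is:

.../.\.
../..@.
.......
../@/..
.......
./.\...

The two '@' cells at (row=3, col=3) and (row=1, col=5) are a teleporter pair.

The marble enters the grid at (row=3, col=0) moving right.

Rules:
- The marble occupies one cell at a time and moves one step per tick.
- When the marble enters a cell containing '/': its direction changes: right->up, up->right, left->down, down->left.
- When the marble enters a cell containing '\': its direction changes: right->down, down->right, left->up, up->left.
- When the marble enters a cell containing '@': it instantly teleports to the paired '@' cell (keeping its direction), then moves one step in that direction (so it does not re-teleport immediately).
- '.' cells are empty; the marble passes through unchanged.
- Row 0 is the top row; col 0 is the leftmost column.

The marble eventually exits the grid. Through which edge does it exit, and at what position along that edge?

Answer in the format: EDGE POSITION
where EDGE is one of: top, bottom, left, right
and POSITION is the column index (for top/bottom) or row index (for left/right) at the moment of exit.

Answer: top 4

Derivation:
Step 1: enter (3,0), '.' pass, move right to (3,1)
Step 2: enter (3,1), '.' pass, move right to (3,2)
Step 3: enter (3,2), '/' deflects right->up, move up to (2,2)
Step 4: enter (2,2), '.' pass, move up to (1,2)
Step 5: enter (1,2), '/' deflects up->right, move right to (1,3)
Step 6: enter (1,3), '.' pass, move right to (1,4)
Step 7: enter (1,4), '.' pass, move right to (1,5)
Step 8: enter (1,5), '@' teleport (1,5)->(3,3), also enter (3,3), move right to (3,4)
Step 9: enter (3,4), '/' deflects right->up, move up to (2,4)
Step 10: enter (2,4), '.' pass, move up to (1,4)
Step 11: enter (1,4), '.' pass, move up to (0,4)
Step 12: enter (0,4), '.' pass, move up to (-1,4)
Step 13: at (-1,4) — EXIT via top edge, pos 4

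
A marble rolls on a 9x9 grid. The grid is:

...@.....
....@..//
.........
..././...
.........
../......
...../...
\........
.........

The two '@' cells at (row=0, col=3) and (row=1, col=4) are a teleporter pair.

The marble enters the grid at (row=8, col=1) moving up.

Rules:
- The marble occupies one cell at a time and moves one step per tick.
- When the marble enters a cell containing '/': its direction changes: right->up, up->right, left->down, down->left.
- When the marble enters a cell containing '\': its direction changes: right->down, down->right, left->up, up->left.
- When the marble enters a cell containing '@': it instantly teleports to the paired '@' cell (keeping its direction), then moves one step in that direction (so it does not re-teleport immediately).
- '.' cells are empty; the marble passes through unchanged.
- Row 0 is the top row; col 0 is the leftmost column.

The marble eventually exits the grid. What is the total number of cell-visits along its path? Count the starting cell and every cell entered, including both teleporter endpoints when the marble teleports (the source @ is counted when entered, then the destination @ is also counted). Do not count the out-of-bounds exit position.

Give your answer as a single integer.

Answer: 9

Derivation:
Step 1: enter (8,1), '.' pass, move up to (7,1)
Step 2: enter (7,1), '.' pass, move up to (6,1)
Step 3: enter (6,1), '.' pass, move up to (5,1)
Step 4: enter (5,1), '.' pass, move up to (4,1)
Step 5: enter (4,1), '.' pass, move up to (3,1)
Step 6: enter (3,1), '.' pass, move up to (2,1)
Step 7: enter (2,1), '.' pass, move up to (1,1)
Step 8: enter (1,1), '.' pass, move up to (0,1)
Step 9: enter (0,1), '.' pass, move up to (-1,1)
Step 10: at (-1,1) — EXIT via top edge, pos 1
Path length (cell visits): 9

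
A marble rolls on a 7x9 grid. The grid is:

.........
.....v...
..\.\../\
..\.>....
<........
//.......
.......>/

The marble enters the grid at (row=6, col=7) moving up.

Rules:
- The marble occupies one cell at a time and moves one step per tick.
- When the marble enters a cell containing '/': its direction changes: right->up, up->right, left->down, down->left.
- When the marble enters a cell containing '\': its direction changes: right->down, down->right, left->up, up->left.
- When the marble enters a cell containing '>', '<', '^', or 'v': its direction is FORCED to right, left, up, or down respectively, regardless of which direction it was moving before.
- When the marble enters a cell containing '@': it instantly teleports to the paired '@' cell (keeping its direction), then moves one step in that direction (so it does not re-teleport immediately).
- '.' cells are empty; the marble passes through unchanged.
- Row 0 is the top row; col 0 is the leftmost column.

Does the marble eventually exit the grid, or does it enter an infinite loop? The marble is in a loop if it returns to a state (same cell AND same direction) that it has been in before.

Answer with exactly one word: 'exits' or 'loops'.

Step 1: enter (6,7), '>' forces up->right, move right to (6,8)
Step 2: enter (6,8), '/' deflects right->up, move up to (5,8)
Step 3: enter (5,8), '.' pass, move up to (4,8)
Step 4: enter (4,8), '.' pass, move up to (3,8)
Step 5: enter (3,8), '.' pass, move up to (2,8)
Step 6: enter (2,8), '\' deflects up->left, move left to (2,7)
Step 7: enter (2,7), '/' deflects left->down, move down to (3,7)
Step 8: enter (3,7), '.' pass, move down to (4,7)
Step 9: enter (4,7), '.' pass, move down to (5,7)
Step 10: enter (5,7), '.' pass, move down to (6,7)
Step 11: enter (6,7), '>' forces down->right, move right to (6,8)
Step 12: at (6,8) dir=right — LOOP DETECTED (seen before)

Answer: loops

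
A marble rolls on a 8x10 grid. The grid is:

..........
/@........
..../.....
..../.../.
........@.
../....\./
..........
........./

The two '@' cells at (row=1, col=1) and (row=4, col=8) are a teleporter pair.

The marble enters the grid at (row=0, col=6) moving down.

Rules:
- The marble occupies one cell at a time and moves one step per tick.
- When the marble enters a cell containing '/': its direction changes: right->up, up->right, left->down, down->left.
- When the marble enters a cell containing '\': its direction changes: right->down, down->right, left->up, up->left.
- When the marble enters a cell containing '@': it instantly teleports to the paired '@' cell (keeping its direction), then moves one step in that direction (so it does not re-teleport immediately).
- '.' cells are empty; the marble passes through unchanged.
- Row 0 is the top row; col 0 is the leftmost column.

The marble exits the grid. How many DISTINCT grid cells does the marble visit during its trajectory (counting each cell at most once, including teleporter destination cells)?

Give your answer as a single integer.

Step 1: enter (0,6), '.' pass, move down to (1,6)
Step 2: enter (1,6), '.' pass, move down to (2,6)
Step 3: enter (2,6), '.' pass, move down to (3,6)
Step 4: enter (3,6), '.' pass, move down to (4,6)
Step 5: enter (4,6), '.' pass, move down to (5,6)
Step 6: enter (5,6), '.' pass, move down to (6,6)
Step 7: enter (6,6), '.' pass, move down to (7,6)
Step 8: enter (7,6), '.' pass, move down to (8,6)
Step 9: at (8,6) — EXIT via bottom edge, pos 6
Distinct cells visited: 8 (path length 8)

Answer: 8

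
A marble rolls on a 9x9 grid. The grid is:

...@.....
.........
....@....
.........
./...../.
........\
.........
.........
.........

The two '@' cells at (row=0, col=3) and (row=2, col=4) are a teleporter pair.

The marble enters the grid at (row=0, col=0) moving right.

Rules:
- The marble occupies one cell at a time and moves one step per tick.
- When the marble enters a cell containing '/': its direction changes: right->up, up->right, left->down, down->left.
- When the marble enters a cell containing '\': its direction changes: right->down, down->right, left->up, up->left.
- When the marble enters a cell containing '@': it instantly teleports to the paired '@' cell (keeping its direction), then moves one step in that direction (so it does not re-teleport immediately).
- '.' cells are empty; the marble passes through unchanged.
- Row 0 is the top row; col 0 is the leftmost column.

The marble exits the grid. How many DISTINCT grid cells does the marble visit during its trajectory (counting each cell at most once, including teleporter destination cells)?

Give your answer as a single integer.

Answer: 9

Derivation:
Step 1: enter (0,0), '.' pass, move right to (0,1)
Step 2: enter (0,1), '.' pass, move right to (0,2)
Step 3: enter (0,2), '.' pass, move right to (0,3)
Step 4: enter (0,3), '@' teleport (0,3)->(2,4), also enter (2,4), move right to (2,5)
Step 5: enter (2,5), '.' pass, move right to (2,6)
Step 6: enter (2,6), '.' pass, move right to (2,7)
Step 7: enter (2,7), '.' pass, move right to (2,8)
Step 8: enter (2,8), '.' pass, move right to (2,9)
Step 9: at (2,9) — EXIT via right edge, pos 2
Distinct cells visited: 9 (path length 9)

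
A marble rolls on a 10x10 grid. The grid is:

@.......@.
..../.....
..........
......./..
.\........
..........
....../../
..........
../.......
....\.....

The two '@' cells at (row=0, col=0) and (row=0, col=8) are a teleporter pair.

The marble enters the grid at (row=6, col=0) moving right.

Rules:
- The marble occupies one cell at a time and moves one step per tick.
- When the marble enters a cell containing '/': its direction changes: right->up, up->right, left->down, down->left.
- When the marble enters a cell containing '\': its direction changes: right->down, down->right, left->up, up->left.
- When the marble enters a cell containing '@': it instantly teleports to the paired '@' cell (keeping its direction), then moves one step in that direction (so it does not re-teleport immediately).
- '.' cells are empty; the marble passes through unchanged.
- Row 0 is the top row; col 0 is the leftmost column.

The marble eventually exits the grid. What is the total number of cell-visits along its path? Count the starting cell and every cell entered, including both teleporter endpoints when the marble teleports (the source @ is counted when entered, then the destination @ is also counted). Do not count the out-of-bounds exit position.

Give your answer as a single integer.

Step 1: enter (6,0), '.' pass, move right to (6,1)
Step 2: enter (6,1), '.' pass, move right to (6,2)
Step 3: enter (6,2), '.' pass, move right to (6,3)
Step 4: enter (6,3), '.' pass, move right to (6,4)
Step 5: enter (6,4), '.' pass, move right to (6,5)
Step 6: enter (6,5), '.' pass, move right to (6,6)
Step 7: enter (6,6), '/' deflects right->up, move up to (5,6)
Step 8: enter (5,6), '.' pass, move up to (4,6)
Step 9: enter (4,6), '.' pass, move up to (3,6)
Step 10: enter (3,6), '.' pass, move up to (2,6)
Step 11: enter (2,6), '.' pass, move up to (1,6)
Step 12: enter (1,6), '.' pass, move up to (0,6)
Step 13: enter (0,6), '.' pass, move up to (-1,6)
Step 14: at (-1,6) — EXIT via top edge, pos 6
Path length (cell visits): 13

Answer: 13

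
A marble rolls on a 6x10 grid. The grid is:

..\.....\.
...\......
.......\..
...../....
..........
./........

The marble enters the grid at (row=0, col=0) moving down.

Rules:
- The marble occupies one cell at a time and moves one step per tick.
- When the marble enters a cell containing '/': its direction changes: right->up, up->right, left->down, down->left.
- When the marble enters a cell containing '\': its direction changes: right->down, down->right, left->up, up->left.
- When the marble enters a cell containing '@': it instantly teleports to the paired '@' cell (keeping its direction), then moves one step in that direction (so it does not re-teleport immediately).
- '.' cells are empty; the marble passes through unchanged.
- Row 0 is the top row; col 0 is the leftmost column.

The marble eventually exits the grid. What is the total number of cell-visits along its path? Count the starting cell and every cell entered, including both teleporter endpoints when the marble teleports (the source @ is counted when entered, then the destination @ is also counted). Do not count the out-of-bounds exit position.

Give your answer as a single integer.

Answer: 6

Derivation:
Step 1: enter (0,0), '.' pass, move down to (1,0)
Step 2: enter (1,0), '.' pass, move down to (2,0)
Step 3: enter (2,0), '.' pass, move down to (3,0)
Step 4: enter (3,0), '.' pass, move down to (4,0)
Step 5: enter (4,0), '.' pass, move down to (5,0)
Step 6: enter (5,0), '.' pass, move down to (6,0)
Step 7: at (6,0) — EXIT via bottom edge, pos 0
Path length (cell visits): 6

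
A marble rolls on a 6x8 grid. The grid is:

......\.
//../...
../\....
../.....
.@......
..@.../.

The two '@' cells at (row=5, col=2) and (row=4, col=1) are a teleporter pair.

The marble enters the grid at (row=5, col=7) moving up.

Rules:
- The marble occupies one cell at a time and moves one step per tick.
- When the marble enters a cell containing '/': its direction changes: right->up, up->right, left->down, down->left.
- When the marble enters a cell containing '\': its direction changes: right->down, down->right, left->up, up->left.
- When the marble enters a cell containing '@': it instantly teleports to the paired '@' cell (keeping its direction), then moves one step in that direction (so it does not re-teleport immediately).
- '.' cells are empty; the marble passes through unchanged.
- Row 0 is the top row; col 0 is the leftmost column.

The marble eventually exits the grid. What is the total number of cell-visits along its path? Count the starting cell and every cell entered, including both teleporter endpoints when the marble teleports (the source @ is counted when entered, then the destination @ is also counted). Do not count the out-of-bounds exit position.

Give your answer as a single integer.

Answer: 6

Derivation:
Step 1: enter (5,7), '.' pass, move up to (4,7)
Step 2: enter (4,7), '.' pass, move up to (3,7)
Step 3: enter (3,7), '.' pass, move up to (2,7)
Step 4: enter (2,7), '.' pass, move up to (1,7)
Step 5: enter (1,7), '.' pass, move up to (0,7)
Step 6: enter (0,7), '.' pass, move up to (-1,7)
Step 7: at (-1,7) — EXIT via top edge, pos 7
Path length (cell visits): 6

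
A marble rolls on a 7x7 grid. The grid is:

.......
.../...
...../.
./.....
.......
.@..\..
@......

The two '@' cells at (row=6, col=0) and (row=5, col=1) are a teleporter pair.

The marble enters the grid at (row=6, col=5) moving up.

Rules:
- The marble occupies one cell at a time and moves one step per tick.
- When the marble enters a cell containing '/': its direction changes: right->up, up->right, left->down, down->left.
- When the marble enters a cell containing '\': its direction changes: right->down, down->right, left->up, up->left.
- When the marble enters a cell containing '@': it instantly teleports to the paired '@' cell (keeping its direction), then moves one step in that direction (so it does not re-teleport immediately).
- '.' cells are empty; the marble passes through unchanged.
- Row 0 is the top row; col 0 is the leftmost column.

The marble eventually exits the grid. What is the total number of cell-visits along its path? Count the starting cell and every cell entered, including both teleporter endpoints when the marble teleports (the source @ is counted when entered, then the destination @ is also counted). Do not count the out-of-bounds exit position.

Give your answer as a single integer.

Answer: 6

Derivation:
Step 1: enter (6,5), '.' pass, move up to (5,5)
Step 2: enter (5,5), '.' pass, move up to (4,5)
Step 3: enter (4,5), '.' pass, move up to (3,5)
Step 4: enter (3,5), '.' pass, move up to (2,5)
Step 5: enter (2,5), '/' deflects up->right, move right to (2,6)
Step 6: enter (2,6), '.' pass, move right to (2,7)
Step 7: at (2,7) — EXIT via right edge, pos 2
Path length (cell visits): 6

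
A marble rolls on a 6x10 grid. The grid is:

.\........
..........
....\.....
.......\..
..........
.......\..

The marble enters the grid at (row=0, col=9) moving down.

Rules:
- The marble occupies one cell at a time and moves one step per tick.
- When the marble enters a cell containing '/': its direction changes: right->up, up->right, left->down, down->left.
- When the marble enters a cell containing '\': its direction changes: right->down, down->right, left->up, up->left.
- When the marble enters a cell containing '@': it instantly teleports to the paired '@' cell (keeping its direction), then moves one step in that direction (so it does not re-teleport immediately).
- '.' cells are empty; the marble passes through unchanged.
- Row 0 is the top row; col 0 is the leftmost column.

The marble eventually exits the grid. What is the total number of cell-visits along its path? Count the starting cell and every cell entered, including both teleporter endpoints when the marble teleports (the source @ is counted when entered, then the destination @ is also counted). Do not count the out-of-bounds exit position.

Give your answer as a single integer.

Answer: 6

Derivation:
Step 1: enter (0,9), '.' pass, move down to (1,9)
Step 2: enter (1,9), '.' pass, move down to (2,9)
Step 3: enter (2,9), '.' pass, move down to (3,9)
Step 4: enter (3,9), '.' pass, move down to (4,9)
Step 5: enter (4,9), '.' pass, move down to (5,9)
Step 6: enter (5,9), '.' pass, move down to (6,9)
Step 7: at (6,9) — EXIT via bottom edge, pos 9
Path length (cell visits): 6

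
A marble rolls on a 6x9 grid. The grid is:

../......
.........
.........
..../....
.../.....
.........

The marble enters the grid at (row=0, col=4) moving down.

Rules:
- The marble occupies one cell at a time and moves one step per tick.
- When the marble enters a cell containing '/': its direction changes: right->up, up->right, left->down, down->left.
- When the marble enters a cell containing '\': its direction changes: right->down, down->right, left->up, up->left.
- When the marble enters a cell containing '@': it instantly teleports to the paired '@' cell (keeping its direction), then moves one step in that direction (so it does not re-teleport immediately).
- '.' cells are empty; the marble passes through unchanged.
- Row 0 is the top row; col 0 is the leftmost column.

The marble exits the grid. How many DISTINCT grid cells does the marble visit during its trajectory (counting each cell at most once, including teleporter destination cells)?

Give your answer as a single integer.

Answer: 8

Derivation:
Step 1: enter (0,4), '.' pass, move down to (1,4)
Step 2: enter (1,4), '.' pass, move down to (2,4)
Step 3: enter (2,4), '.' pass, move down to (3,4)
Step 4: enter (3,4), '/' deflects down->left, move left to (3,3)
Step 5: enter (3,3), '.' pass, move left to (3,2)
Step 6: enter (3,2), '.' pass, move left to (3,1)
Step 7: enter (3,1), '.' pass, move left to (3,0)
Step 8: enter (3,0), '.' pass, move left to (3,-1)
Step 9: at (3,-1) — EXIT via left edge, pos 3
Distinct cells visited: 8 (path length 8)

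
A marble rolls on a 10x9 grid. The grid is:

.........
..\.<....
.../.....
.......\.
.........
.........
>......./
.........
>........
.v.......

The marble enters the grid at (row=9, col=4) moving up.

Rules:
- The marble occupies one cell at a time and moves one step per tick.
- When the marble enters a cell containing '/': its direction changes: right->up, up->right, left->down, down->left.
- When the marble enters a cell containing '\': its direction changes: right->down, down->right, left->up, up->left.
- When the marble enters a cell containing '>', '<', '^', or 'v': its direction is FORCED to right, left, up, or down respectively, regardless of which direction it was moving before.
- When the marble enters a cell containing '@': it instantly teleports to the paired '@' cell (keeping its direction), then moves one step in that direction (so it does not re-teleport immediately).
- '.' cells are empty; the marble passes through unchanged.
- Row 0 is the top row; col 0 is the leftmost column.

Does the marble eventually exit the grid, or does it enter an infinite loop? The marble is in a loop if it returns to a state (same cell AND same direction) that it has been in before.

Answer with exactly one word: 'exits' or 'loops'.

Answer: exits

Derivation:
Step 1: enter (9,4), '.' pass, move up to (8,4)
Step 2: enter (8,4), '.' pass, move up to (7,4)
Step 3: enter (7,4), '.' pass, move up to (6,4)
Step 4: enter (6,4), '.' pass, move up to (5,4)
Step 5: enter (5,4), '.' pass, move up to (4,4)
Step 6: enter (4,4), '.' pass, move up to (3,4)
Step 7: enter (3,4), '.' pass, move up to (2,4)
Step 8: enter (2,4), '.' pass, move up to (1,4)
Step 9: enter (1,4), '<' forces up->left, move left to (1,3)
Step 10: enter (1,3), '.' pass, move left to (1,2)
Step 11: enter (1,2), '\' deflects left->up, move up to (0,2)
Step 12: enter (0,2), '.' pass, move up to (-1,2)
Step 13: at (-1,2) — EXIT via top edge, pos 2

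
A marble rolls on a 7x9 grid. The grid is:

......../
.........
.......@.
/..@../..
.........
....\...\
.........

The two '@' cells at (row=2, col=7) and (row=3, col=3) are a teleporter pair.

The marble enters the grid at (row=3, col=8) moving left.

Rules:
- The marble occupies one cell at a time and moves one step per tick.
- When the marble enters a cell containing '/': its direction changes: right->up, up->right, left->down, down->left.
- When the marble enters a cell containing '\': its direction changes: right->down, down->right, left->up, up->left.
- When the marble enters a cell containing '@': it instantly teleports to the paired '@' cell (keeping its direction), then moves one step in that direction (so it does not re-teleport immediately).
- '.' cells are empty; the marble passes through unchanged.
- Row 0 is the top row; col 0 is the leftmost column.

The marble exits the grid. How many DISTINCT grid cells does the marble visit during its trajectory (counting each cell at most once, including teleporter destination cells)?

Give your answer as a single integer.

Answer: 6

Derivation:
Step 1: enter (3,8), '.' pass, move left to (3,7)
Step 2: enter (3,7), '.' pass, move left to (3,6)
Step 3: enter (3,6), '/' deflects left->down, move down to (4,6)
Step 4: enter (4,6), '.' pass, move down to (5,6)
Step 5: enter (5,6), '.' pass, move down to (6,6)
Step 6: enter (6,6), '.' pass, move down to (7,6)
Step 7: at (7,6) — EXIT via bottom edge, pos 6
Distinct cells visited: 6 (path length 6)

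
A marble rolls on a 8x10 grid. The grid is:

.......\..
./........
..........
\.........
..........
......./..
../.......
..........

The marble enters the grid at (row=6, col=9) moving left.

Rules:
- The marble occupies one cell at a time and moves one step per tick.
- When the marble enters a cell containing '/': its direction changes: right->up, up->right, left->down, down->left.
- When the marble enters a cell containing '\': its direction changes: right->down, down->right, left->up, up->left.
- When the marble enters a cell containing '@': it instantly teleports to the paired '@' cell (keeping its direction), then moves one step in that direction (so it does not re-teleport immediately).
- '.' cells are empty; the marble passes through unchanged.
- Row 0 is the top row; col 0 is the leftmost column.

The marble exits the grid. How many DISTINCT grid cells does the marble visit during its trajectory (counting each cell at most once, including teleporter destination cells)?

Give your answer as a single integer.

Answer: 9

Derivation:
Step 1: enter (6,9), '.' pass, move left to (6,8)
Step 2: enter (6,8), '.' pass, move left to (6,7)
Step 3: enter (6,7), '.' pass, move left to (6,6)
Step 4: enter (6,6), '.' pass, move left to (6,5)
Step 5: enter (6,5), '.' pass, move left to (6,4)
Step 6: enter (6,4), '.' pass, move left to (6,3)
Step 7: enter (6,3), '.' pass, move left to (6,2)
Step 8: enter (6,2), '/' deflects left->down, move down to (7,2)
Step 9: enter (7,2), '.' pass, move down to (8,2)
Step 10: at (8,2) — EXIT via bottom edge, pos 2
Distinct cells visited: 9 (path length 9)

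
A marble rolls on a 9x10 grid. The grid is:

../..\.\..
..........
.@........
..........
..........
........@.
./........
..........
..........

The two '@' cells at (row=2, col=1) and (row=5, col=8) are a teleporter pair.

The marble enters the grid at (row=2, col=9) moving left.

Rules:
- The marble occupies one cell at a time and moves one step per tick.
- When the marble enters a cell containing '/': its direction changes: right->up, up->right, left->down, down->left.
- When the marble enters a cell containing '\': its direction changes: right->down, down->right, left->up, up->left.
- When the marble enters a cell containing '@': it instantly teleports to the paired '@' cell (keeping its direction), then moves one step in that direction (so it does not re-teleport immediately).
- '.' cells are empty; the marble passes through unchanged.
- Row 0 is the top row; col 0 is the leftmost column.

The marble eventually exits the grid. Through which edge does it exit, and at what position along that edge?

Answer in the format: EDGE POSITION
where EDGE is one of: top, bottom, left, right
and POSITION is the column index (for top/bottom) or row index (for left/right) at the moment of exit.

Step 1: enter (2,9), '.' pass, move left to (2,8)
Step 2: enter (2,8), '.' pass, move left to (2,7)
Step 3: enter (2,7), '.' pass, move left to (2,6)
Step 4: enter (2,6), '.' pass, move left to (2,5)
Step 5: enter (2,5), '.' pass, move left to (2,4)
Step 6: enter (2,4), '.' pass, move left to (2,3)
Step 7: enter (2,3), '.' pass, move left to (2,2)
Step 8: enter (2,2), '.' pass, move left to (2,1)
Step 9: enter (2,1), '@' teleport (2,1)->(5,8), also enter (5,8), move left to (5,7)
Step 10: enter (5,7), '.' pass, move left to (5,6)
Step 11: enter (5,6), '.' pass, move left to (5,5)
Step 12: enter (5,5), '.' pass, move left to (5,4)
Step 13: enter (5,4), '.' pass, move left to (5,3)
Step 14: enter (5,3), '.' pass, move left to (5,2)
Step 15: enter (5,2), '.' pass, move left to (5,1)
Step 16: enter (5,1), '.' pass, move left to (5,0)
Step 17: enter (5,0), '.' pass, move left to (5,-1)
Step 18: at (5,-1) — EXIT via left edge, pos 5

Answer: left 5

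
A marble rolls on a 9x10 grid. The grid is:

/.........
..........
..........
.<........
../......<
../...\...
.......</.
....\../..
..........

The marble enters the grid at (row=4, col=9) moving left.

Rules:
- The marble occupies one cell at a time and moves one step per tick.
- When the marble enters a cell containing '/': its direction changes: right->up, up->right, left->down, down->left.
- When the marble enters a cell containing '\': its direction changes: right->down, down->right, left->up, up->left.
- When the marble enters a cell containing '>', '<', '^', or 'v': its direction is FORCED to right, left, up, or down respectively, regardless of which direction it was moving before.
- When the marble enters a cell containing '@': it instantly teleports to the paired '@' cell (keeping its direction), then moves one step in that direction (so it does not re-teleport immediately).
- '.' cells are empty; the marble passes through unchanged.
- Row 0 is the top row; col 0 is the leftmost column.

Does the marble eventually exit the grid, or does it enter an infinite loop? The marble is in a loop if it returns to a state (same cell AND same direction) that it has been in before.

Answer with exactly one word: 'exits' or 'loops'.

Answer: exits

Derivation:
Step 1: enter (4,9), '<' forces left->left, move left to (4,8)
Step 2: enter (4,8), '.' pass, move left to (4,7)
Step 3: enter (4,7), '.' pass, move left to (4,6)
Step 4: enter (4,6), '.' pass, move left to (4,5)
Step 5: enter (4,5), '.' pass, move left to (4,4)
Step 6: enter (4,4), '.' pass, move left to (4,3)
Step 7: enter (4,3), '.' pass, move left to (4,2)
Step 8: enter (4,2), '/' deflects left->down, move down to (5,2)
Step 9: enter (5,2), '/' deflects down->left, move left to (5,1)
Step 10: enter (5,1), '.' pass, move left to (5,0)
Step 11: enter (5,0), '.' pass, move left to (5,-1)
Step 12: at (5,-1) — EXIT via left edge, pos 5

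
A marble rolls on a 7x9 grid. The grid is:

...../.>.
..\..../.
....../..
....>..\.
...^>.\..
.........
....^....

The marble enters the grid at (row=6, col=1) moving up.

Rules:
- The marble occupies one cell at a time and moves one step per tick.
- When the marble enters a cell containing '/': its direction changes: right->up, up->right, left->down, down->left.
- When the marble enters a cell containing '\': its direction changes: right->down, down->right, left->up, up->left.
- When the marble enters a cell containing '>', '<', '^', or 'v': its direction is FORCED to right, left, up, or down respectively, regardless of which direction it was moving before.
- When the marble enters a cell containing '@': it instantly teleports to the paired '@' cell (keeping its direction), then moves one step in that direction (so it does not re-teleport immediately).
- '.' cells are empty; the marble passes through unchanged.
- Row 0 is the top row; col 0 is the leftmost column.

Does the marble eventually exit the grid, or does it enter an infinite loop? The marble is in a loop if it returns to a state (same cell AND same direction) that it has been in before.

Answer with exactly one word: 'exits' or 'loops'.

Answer: exits

Derivation:
Step 1: enter (6,1), '.' pass, move up to (5,1)
Step 2: enter (5,1), '.' pass, move up to (4,1)
Step 3: enter (4,1), '.' pass, move up to (3,1)
Step 4: enter (3,1), '.' pass, move up to (2,1)
Step 5: enter (2,1), '.' pass, move up to (1,1)
Step 6: enter (1,1), '.' pass, move up to (0,1)
Step 7: enter (0,1), '.' pass, move up to (-1,1)
Step 8: at (-1,1) — EXIT via top edge, pos 1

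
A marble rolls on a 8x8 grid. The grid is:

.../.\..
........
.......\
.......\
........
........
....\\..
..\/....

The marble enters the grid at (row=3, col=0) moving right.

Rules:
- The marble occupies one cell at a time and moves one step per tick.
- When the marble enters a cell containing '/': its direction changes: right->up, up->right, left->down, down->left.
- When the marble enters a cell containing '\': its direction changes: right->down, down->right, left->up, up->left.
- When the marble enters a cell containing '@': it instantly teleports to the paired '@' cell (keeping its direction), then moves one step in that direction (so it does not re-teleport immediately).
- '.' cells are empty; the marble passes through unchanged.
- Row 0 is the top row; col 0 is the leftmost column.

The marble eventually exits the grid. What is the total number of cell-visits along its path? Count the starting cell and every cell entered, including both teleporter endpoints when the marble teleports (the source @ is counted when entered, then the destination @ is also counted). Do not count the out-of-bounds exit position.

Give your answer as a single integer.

Answer: 12

Derivation:
Step 1: enter (3,0), '.' pass, move right to (3,1)
Step 2: enter (3,1), '.' pass, move right to (3,2)
Step 3: enter (3,2), '.' pass, move right to (3,3)
Step 4: enter (3,3), '.' pass, move right to (3,4)
Step 5: enter (3,4), '.' pass, move right to (3,5)
Step 6: enter (3,5), '.' pass, move right to (3,6)
Step 7: enter (3,6), '.' pass, move right to (3,7)
Step 8: enter (3,7), '\' deflects right->down, move down to (4,7)
Step 9: enter (4,7), '.' pass, move down to (5,7)
Step 10: enter (5,7), '.' pass, move down to (6,7)
Step 11: enter (6,7), '.' pass, move down to (7,7)
Step 12: enter (7,7), '.' pass, move down to (8,7)
Step 13: at (8,7) — EXIT via bottom edge, pos 7
Path length (cell visits): 12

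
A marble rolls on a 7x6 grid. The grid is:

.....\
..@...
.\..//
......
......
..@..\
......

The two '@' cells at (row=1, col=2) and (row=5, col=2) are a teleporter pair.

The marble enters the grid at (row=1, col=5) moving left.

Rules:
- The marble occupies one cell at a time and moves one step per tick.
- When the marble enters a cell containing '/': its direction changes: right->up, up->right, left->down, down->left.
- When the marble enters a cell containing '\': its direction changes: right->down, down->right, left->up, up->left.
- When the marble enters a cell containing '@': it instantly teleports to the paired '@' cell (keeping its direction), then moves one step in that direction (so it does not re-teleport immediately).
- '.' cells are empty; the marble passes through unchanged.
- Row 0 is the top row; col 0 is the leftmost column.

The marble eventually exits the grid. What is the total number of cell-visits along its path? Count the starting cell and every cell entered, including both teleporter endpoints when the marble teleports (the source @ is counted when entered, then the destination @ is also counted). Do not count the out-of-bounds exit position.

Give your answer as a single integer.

Answer: 7

Derivation:
Step 1: enter (1,5), '.' pass, move left to (1,4)
Step 2: enter (1,4), '.' pass, move left to (1,3)
Step 3: enter (1,3), '.' pass, move left to (1,2)
Step 4: enter (1,2), '@' teleport (1,2)->(5,2), also enter (5,2), move left to (5,1)
Step 5: enter (5,1), '.' pass, move left to (5,0)
Step 6: enter (5,0), '.' pass, move left to (5,-1)
Step 7: at (5,-1) — EXIT via left edge, pos 5
Path length (cell visits): 7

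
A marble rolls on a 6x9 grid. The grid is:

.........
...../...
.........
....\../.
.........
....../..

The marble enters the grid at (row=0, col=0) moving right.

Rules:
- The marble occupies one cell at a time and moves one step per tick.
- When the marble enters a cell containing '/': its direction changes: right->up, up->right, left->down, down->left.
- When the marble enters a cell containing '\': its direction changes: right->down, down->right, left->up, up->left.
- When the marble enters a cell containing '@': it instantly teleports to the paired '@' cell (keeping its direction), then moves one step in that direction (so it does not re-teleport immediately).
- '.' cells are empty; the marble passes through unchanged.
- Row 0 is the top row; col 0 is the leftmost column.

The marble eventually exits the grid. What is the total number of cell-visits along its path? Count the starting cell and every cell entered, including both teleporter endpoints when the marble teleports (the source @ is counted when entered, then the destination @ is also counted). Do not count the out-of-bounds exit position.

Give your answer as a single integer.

Answer: 9

Derivation:
Step 1: enter (0,0), '.' pass, move right to (0,1)
Step 2: enter (0,1), '.' pass, move right to (0,2)
Step 3: enter (0,2), '.' pass, move right to (0,3)
Step 4: enter (0,3), '.' pass, move right to (0,4)
Step 5: enter (0,4), '.' pass, move right to (0,5)
Step 6: enter (0,5), '.' pass, move right to (0,6)
Step 7: enter (0,6), '.' pass, move right to (0,7)
Step 8: enter (0,7), '.' pass, move right to (0,8)
Step 9: enter (0,8), '.' pass, move right to (0,9)
Step 10: at (0,9) — EXIT via right edge, pos 0
Path length (cell visits): 9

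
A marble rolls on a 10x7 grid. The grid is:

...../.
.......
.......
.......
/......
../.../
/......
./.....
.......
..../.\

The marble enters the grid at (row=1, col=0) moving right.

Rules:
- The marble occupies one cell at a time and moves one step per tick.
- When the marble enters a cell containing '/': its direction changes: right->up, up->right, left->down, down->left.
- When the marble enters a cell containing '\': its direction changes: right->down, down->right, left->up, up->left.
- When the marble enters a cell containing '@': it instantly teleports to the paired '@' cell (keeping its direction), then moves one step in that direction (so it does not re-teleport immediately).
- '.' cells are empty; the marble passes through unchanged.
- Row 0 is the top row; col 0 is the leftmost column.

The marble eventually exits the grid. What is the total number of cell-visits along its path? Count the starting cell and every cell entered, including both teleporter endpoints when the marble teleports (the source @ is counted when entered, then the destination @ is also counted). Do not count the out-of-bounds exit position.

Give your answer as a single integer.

Step 1: enter (1,0), '.' pass, move right to (1,1)
Step 2: enter (1,1), '.' pass, move right to (1,2)
Step 3: enter (1,2), '.' pass, move right to (1,3)
Step 4: enter (1,3), '.' pass, move right to (1,4)
Step 5: enter (1,4), '.' pass, move right to (1,5)
Step 6: enter (1,5), '.' pass, move right to (1,6)
Step 7: enter (1,6), '.' pass, move right to (1,7)
Step 8: at (1,7) — EXIT via right edge, pos 1
Path length (cell visits): 7

Answer: 7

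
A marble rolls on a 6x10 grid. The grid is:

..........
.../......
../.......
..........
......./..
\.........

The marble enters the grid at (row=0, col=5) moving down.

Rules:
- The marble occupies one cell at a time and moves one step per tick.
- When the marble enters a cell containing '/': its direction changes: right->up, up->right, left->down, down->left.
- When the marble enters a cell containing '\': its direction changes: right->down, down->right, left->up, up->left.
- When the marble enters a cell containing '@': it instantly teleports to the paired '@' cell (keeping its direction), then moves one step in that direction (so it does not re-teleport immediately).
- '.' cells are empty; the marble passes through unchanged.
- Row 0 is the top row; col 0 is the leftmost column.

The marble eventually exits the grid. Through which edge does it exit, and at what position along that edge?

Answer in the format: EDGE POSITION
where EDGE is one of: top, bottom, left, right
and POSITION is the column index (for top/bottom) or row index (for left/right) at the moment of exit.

Step 1: enter (0,5), '.' pass, move down to (1,5)
Step 2: enter (1,5), '.' pass, move down to (2,5)
Step 3: enter (2,5), '.' pass, move down to (3,5)
Step 4: enter (3,5), '.' pass, move down to (4,5)
Step 5: enter (4,5), '.' pass, move down to (5,5)
Step 6: enter (5,5), '.' pass, move down to (6,5)
Step 7: at (6,5) — EXIT via bottom edge, pos 5

Answer: bottom 5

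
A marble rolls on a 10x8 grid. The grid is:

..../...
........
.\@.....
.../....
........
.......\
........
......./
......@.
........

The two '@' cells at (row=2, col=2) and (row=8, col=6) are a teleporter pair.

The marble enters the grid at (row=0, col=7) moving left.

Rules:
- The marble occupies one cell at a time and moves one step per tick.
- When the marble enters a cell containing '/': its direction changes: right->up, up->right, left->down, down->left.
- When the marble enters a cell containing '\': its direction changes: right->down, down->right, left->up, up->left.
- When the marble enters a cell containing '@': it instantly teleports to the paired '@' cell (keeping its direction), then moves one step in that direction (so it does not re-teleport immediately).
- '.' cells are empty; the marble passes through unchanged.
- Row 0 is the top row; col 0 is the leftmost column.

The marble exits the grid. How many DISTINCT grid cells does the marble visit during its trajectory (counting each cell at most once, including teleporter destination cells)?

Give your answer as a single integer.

Answer: 13

Derivation:
Step 1: enter (0,7), '.' pass, move left to (0,6)
Step 2: enter (0,6), '.' pass, move left to (0,5)
Step 3: enter (0,5), '.' pass, move left to (0,4)
Step 4: enter (0,4), '/' deflects left->down, move down to (1,4)
Step 5: enter (1,4), '.' pass, move down to (2,4)
Step 6: enter (2,4), '.' pass, move down to (3,4)
Step 7: enter (3,4), '.' pass, move down to (4,4)
Step 8: enter (4,4), '.' pass, move down to (5,4)
Step 9: enter (5,4), '.' pass, move down to (6,4)
Step 10: enter (6,4), '.' pass, move down to (7,4)
Step 11: enter (7,4), '.' pass, move down to (8,4)
Step 12: enter (8,4), '.' pass, move down to (9,4)
Step 13: enter (9,4), '.' pass, move down to (10,4)
Step 14: at (10,4) — EXIT via bottom edge, pos 4
Distinct cells visited: 13 (path length 13)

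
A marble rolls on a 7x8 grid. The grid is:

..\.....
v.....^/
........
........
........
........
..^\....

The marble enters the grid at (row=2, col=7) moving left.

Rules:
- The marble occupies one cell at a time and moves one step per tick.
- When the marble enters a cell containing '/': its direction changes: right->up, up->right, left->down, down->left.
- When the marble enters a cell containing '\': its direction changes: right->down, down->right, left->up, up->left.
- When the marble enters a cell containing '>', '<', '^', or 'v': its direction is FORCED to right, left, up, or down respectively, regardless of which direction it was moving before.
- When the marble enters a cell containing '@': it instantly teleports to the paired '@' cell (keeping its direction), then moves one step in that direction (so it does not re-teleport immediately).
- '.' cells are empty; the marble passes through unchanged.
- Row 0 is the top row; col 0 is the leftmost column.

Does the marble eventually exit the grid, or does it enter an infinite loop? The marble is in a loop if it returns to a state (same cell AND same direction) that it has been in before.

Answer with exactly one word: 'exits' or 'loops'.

Answer: exits

Derivation:
Step 1: enter (2,7), '.' pass, move left to (2,6)
Step 2: enter (2,6), '.' pass, move left to (2,5)
Step 3: enter (2,5), '.' pass, move left to (2,4)
Step 4: enter (2,4), '.' pass, move left to (2,3)
Step 5: enter (2,3), '.' pass, move left to (2,2)
Step 6: enter (2,2), '.' pass, move left to (2,1)
Step 7: enter (2,1), '.' pass, move left to (2,0)
Step 8: enter (2,0), '.' pass, move left to (2,-1)
Step 9: at (2,-1) — EXIT via left edge, pos 2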